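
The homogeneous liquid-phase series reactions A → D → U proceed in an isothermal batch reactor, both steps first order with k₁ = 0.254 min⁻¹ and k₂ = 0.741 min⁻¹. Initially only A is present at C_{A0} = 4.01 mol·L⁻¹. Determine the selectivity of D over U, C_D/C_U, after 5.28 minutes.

For first-order series with pure A initially, C_D(t) = k₁C_{A0}/(k₂−k₁)·(e^(−k₁t) − e^(−k₂t)).
e^(−k₁t) = e^(−0.254×5.28) = e^(−1.341) = 0.2616; e^(−k₂t) = e^(−3.912) = 0.01999.
C_D = 0.254×4.01/(0.741−0.254) × (0.2616−0.01999) = 2.091×0.2416 = 0.5052 mol·L⁻¹.
C_A = C_{A0}e^(−k₁t) = 1.049 mol·L⁻¹, so C_U = C_{A0}−C_A−C_D = 2.456 mol·L⁻¹; C_D/C_U = 0.206.

0.206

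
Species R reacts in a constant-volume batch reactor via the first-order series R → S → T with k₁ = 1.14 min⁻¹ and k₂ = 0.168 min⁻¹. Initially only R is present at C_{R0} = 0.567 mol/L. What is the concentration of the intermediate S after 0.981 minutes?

For first-order series with pure R initially, C_S(t) = k₁C_{R0}/(k₂−k₁)·(e^(−k₁t) − e^(−k₂t)).
e^(−k₁t) = e^(−1.14×0.981) = e^(−1.118) = 0.3268; e^(−k₂t) = e^(−0.1648) = 0.8481.
C_S = 1.14×0.567/(0.168−1.14) × (0.3268−0.8481) = (-0.6650)×(-0.5212) = 0.3466 mol/L.

0.347 mol/L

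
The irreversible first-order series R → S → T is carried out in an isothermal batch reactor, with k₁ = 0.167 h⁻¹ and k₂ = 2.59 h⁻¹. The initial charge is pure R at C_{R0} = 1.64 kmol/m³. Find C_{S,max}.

0.0875 kmol/m³

Evaluating C_S at t_opt = ln(k₂/k₁)/(k₂−k₁) gives C_{S,max}/C_{R0} = (k₁/k₂)^[k₂/(k₂−k₁)].
= (0.167/2.59)^(2.59/(2.59−0.167)) = (0.06448)^(1.069) = 0.05338.
C_{S,max} = 0.05338×1.64 = 0.0875 kmol/m³.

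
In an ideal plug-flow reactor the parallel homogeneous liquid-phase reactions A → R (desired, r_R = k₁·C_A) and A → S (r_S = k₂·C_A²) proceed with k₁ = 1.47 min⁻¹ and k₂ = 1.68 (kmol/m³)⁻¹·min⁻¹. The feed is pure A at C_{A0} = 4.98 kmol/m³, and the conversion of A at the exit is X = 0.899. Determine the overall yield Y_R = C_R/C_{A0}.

0.254

C_A = C_{A0}(1−X) = 0.5030 kmol/m³.
Along a PFR/batch, dC_R/dC_A = −r_R/(r_R+r_S) = −k₁/(k₁+k₂·C_A).
Integrating from C_{A0} to C_A: C_R = (1.47/1.68)·ln[(1.47+1.68·4.98)/(1.47+1.68·0.503)] = 0.8750·ln(9.836/2.315) = 1.266 kmol/m³.
Y_R = C_R/C_{A0} = 1.266/4.98 = 0.254.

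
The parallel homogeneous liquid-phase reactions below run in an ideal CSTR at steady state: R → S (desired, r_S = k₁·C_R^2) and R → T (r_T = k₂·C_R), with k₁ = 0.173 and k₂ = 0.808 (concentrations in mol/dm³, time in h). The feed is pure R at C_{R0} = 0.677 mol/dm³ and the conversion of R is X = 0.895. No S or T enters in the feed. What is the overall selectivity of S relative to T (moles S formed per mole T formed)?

Exit C_R = C_{R0}(1−X) = 0.677×0.105 = 0.07108 mol/dm³.
In a CSTR the entire volume is at exit conditions, so r_S = 0.173×0.07108^2 = 8.742×10^-4 and r_T = 0.808×0.07108 = 0.05744.
Overall selectivity = C_S/C_T = r_Sτ/(r_Tτ) = r_S/r_T = 0.0152.

0.0152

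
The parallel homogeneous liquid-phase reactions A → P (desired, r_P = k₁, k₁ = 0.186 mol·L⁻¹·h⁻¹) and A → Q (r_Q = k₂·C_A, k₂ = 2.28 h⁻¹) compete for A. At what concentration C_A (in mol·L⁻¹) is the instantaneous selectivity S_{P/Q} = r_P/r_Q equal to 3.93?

0.0208 mol·L⁻¹

S_{P/Q} = (k₁/k₂)·C_A⁻¹ ⇒ C_A = (S·k₂/k₁)^(-1).
= (3.93×2.28/0.186)^(-1) = (48.17)^(-1) = 0.0208 mol·L⁻¹.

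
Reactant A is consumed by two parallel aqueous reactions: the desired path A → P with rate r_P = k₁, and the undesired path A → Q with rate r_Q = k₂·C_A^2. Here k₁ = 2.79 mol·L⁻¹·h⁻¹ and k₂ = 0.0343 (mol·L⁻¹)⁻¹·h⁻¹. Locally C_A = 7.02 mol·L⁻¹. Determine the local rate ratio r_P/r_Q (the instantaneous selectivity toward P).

1.65

S_{P/Q} = r_P/r_Q = (k₁)/(k₂·C_A^2) = (k₁/k₂)·C_A^-2.
= (2.79) / (0.0343×7.020^2) = 2.790/1.690 = 1.65.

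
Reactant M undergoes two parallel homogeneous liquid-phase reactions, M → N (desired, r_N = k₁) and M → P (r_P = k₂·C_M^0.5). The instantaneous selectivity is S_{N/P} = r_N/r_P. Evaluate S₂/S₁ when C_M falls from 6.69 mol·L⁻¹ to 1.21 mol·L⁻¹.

2.35

S_{N/P} = (k₁/k₂)·C_M^-0.5, so S₂/S₁ = (C_{M,2}/C_{M,1})^-0.5.
= (1.21/6.69)^(-0.5) = (0.1809)^(-0.5) = 2.35.
Selectivity toward N rises as C_M falls — low-concentration operation is favoured.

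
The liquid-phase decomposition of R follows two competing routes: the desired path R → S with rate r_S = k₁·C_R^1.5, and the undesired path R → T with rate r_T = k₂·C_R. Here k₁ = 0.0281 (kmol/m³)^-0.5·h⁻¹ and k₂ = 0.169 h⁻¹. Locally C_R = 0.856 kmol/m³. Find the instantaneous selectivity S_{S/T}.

0.154

S_{S/T} = r_S/r_T = (k₁·C_R^1.5)/(k₂·C_R) = (k₁/k₂)·C_R^0.5.
= (0.0281×0.8560^1.5) / (0.169×0.8560) = 0.02225/0.1447 = 0.154.
Since the desired path is higher order in R, keeping C_R high (PFR or concentrated feed) favours S.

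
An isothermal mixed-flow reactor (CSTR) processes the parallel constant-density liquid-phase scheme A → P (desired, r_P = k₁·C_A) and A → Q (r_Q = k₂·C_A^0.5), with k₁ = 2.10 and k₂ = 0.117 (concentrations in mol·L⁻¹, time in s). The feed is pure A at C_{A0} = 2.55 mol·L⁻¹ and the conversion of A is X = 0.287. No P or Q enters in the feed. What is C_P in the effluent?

0.703 mol·L⁻¹

Exit C_A = C_{A0}(1−X) = 2.55×0.713 = 1.818 mol·L⁻¹.
A CSTR operates uniformly at the exit composition, giving r_P = 3.818 and r_Q = 0.1578 (each k·C_A^n at C_A = 1.818).
Fraction of consumed A going to P: r_P/(r_P+r_Q) = 0.9603.
C_P = 0.9603·C_{A0}·X = 0.9603×2.55×0.287 = 0.703 mol·L⁻¹.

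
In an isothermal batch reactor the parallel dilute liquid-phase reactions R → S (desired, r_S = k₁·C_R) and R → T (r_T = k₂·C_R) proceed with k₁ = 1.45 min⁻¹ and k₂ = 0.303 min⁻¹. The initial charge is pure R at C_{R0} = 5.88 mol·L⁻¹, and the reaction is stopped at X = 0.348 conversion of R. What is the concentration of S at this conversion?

C_R = C_{R0}(1−X) = 3.834 mol·L⁻¹.
Both paths are first order in R, so the instantaneous fraction to S is constant: dC_S/d(−C_R) = k₁/(k₁+k₂) = 0.8272.
C_S = 0.8272·(C_{R0}−C_R) = 0.8272×2.046 = 1.69 mol·L⁻¹.

1.69 mol·L⁻¹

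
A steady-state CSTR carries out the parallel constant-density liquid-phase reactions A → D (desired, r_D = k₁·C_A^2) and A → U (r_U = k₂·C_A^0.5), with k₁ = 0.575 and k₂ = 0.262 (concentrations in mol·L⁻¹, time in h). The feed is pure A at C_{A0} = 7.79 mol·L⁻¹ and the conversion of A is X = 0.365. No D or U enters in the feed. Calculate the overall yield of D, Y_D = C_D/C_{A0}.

Exit C_A = C_{A0}(1−X) = 7.79×0.635 = 4.947 mol·L⁻¹.
In a CSTR the entire volume is at exit conditions, so r_D = 0.575×4.947^2 = 14.07 and r_U = 0.262×4.947^0.5 = 0.5827.
Fraction of consumed A going to D: r_D/(r_D+r_U) = 0.9602.
C_D = 0.9602·C_{A0}·X = 0.9602×7.79×0.365 = 2.73 mol·L⁻¹; Y_D = C_D/C_{A0} = 0.350.

0.350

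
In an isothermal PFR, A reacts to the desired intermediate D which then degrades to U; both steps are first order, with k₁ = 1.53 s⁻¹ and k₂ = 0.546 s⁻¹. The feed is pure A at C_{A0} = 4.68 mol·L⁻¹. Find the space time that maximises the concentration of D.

1.05 s

For first-order series the maximum of C_D occurs at τ_opt = ln(k₂/k₁)/(k₂−k₁).
= ln(0.546/1.53)/(0.546−1.53) = ln(0.3569)/-0.9840 = -1.030/-0.9840 = 1.05 s.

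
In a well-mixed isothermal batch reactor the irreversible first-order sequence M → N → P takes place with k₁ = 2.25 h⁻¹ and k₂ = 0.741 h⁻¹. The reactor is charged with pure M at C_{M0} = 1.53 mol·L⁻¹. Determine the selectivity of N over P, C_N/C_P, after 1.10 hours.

Solving the coupled first-order balances gives C_N(t) = [k₁/(k₂−k₁)]·C_{M0}·(e^(−k₁t) − e^(−k₂t)).
e^(−k₁t) = e^(−2.25×1.10) = e^(−2.475) = 0.08416; e^(−k₂t) = e^(−0.8151) = 0.4426.
C_N = 2.25×1.53/(0.741−2.25) × (0.08416−0.4426) = (-2.281)×(-0.3584) = 0.8177 mol·L⁻¹.
C_M = C_{M0}e^(−k₁t) = 0.1288 mol·L⁻¹, so C_P = C_{M0}−C_M−C_N = 0.5835 mol·L⁻¹; C_N/C_P = 1.40.

1.40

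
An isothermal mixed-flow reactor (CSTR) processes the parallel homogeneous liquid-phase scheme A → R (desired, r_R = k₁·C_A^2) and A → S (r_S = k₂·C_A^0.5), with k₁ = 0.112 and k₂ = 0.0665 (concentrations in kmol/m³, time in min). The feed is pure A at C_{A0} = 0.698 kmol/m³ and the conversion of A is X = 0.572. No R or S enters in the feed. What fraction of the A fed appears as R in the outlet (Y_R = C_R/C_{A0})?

Exit C_A = C_{A0}(1−X) = 0.698×0.428 = 0.2987 kmol/m³.
A CSTR operates uniformly at the exit composition, giving r_R = 0.009996 and r_S = 0.03635 (each k·C_A^n at C_A = 0.2987).
Fraction of consumed A going to R: r_R/(r_R+r_S) = 0.2157.
C_R = 0.2157·C_{A0}·X = 0.2157×0.698×0.572 = 0.0861 kmol/m³; Y_R = C_R/C_{A0} = 0.123.

0.123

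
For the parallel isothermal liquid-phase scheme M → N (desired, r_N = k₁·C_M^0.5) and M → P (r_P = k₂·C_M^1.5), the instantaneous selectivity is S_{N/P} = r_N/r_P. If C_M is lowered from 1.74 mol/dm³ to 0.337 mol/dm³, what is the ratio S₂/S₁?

S_{N/P} = (k₁/k₂)·C_M⁻¹, so S₂/S₁ = (C_{M,2}/C_{M,1})⁻¹.
= 1.74/0.337 = 5.16.

5.16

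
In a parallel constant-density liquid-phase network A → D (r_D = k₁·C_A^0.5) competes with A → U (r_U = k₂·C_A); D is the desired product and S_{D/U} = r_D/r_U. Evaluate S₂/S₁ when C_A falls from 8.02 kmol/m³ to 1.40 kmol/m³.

S_{D/U} = (k₁/k₂)·C_A^-0.5, so S₂/S₁ = (C_{A,2}/C_{A,1})^-0.5.
= (1.40/8.02)^(-0.5) = (0.1746)^(-0.5) = 2.39.
Selectivity toward D rises as C_A falls — low-concentration operation is favoured.

2.39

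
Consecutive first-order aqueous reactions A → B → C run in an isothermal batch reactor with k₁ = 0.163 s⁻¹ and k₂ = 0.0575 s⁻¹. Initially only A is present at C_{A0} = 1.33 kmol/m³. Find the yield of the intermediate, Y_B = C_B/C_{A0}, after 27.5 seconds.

0.300

Solving the coupled first-order balances gives C_B(t) = [k₁/(k₂−k₁)]·C_{A0}·(e^(−k₁t) − e^(−k₂t)).
e^(−k₁t) = e^(−0.163×27.5) = e^(−4.482) = 0.01131; e^(−k₂t) = e^(−1.581) = 0.2057.
C_B = 0.163×1.33/(0.0575−0.163) × (0.01131−0.2057) = (-2.055)×(-0.1944) = 0.3995 kmol/m³.
Y_B = C_B/C_{A0} = 0.3995/1.33 = 0.300.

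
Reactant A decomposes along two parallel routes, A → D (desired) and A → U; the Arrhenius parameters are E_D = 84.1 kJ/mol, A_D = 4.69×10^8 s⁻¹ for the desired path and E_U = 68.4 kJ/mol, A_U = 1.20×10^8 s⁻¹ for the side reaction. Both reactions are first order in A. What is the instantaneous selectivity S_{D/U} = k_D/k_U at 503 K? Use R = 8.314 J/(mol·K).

0.0915

k_D/k_U = (A_D/A_U)·exp[−(E_D−E_U)/(RT)] = (A_D/A_U)·exp[(E_U−E_D)/(RT)].
(E_U−E_D)/(RT) = (68.4−84.1)×10³/(8.314×503) = -15700/4182 = -3.754.
k_D/k_U = (4.69×10^8/1.20×10^8)·exp(-3.754) = 3.908 × 0.02342 = 0.0915.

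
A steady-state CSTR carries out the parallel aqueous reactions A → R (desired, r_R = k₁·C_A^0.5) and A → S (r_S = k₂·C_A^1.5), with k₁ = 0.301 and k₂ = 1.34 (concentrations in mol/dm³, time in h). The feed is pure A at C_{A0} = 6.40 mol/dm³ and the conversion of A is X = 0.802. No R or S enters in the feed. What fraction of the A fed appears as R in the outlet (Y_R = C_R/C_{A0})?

0.121

Exit C_A = C_{A0}(1−X) = 6.40×0.198 = 1.267 mol/dm³.
Rates in a CSTR are evaluated at the outlet concentration: r_R = 0.301×1.267^0.5 = 0.3388, r_S = 1.34×1.267^1.5 = 1.911.
Fraction of consumed A going to R: r_R/(r_R+r_S) = 0.1506.
C_R = 0.1506·C_{A0}·X = 0.1506×6.40×0.802 = 0.773 mol/dm³; Y_R = C_R/C_{A0} = 0.121.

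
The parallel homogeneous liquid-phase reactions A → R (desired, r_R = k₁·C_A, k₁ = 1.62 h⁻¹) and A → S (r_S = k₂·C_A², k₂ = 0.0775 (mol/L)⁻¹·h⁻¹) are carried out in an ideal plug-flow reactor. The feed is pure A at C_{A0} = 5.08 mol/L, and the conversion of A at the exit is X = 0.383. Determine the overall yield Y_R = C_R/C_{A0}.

0.320

C_A = C_{A0}(1−X) = 3.134 mol/L.
Along a PFR/batch, dC_R/dC_A = −r_R/(r_R+r_S) = −k₁/(k₁+k₂·C_A).
Integrating from C_{A0} to C_A: C_R = (1.62/0.0775)·ln[(1.62+0.0775·5.08)/(1.62+0.0775·3.13)] = 20.90·ln(2.014/1.863) = 1.627 mol/L.
Y_R = C_R/C_{A0} = 1.627/5.08 = 0.320.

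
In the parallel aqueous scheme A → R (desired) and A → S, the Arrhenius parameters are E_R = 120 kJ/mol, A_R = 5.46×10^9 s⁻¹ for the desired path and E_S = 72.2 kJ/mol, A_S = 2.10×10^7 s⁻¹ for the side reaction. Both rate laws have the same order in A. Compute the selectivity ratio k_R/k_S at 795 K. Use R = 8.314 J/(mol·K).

0.188

With equal orders, S_{R/S} = k_R/k_S = (A_R/A_S)·exp[(E_S−E_R)/(RT)].
(E_S−E_R)/(RT) = (72.2−120)×10³/(8.314×795) = -47800/6610 = -7.232.
k_R/k_S = (5.46×10^9/2.10×10^7)·exp(-7.232) = 260.0 × 7.232×10^-4 = 0.188.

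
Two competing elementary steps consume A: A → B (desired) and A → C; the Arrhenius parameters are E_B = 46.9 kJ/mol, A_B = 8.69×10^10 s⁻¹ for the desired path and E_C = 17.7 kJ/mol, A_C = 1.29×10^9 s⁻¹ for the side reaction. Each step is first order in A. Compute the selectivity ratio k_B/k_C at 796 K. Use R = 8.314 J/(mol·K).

0.817

Since both paths have the same order in A, the concentration cancels and S_{B/C} = k_B/k_C = (A_B/A_C)·exp[(E_C−E_B)/(RT)].
(E_C−E_B)/(RT) = (17.7−46.9)×10³/(8.314×796) = -29200/6618 = -4.412.
k_B/k_C = (8.69×10^10/1.29×10^9)·exp(-4.412) = 67.36 × 0.01213 = 0.817.
Since E_B > E_C, raising the temperature improves selectivity toward B.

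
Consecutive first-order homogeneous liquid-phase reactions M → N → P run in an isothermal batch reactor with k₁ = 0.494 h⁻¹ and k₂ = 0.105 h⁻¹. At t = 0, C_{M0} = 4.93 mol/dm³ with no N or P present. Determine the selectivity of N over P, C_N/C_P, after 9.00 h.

0.939

The intermediate concentration in a first-order A→B→C sequence is C_N = k₁C_{M0}(e^(−k₁t) − e^(−k₂t))/(k₂−k₁).
e^(−k₁t) = e^(−0.494×9.00) = e^(−4.446) = 0.01173; e^(−k₂t) = e^(−0.9450) = 0.3887.
C_N = 0.494×4.93/(0.105−0.494) × (0.01173−0.3887) = (-6.261)×(-0.3770) = 2.360 mol/dm³.
C_M = C_{M0}e^(−k₁t) = 0.05781 mol/dm³, so C_P = C_{M0}−C_M−C_N = 2.512 mol/dm³; C_N/C_P = 0.939.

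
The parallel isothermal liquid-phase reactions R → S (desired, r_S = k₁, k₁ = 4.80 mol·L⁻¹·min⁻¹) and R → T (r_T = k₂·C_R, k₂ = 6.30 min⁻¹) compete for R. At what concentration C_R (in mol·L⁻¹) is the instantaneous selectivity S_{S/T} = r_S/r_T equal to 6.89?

0.111 mol·L⁻¹

S_{S/T} = (k₁/k₂)·C_R⁻¹ ⇒ C_R = (S·k₂/k₁)^(-1).
= (6.89×6.30/4.80)^(-1) = (9.043)^(-1) = 0.111 mol·L⁻¹.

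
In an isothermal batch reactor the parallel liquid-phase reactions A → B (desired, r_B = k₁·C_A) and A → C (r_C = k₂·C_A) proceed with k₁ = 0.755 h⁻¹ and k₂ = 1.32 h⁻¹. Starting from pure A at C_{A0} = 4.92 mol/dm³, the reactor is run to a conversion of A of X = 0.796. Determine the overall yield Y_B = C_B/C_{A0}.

C_A = C_{A0}(1−X) = 1.004 mol/dm³.
Both paths are first order in A, so the instantaneous fraction to B is constant: dC_B/d(−C_A) = k₁/(k₁+k₂) = 0.3639.
C_B = 0.3639·(C_{A0}−C_A) = 0.3639×3.916 = 1.42 mol/dm³.
Y_B = C_B/C_{A0} = 1.425/4.92 = 0.290.

0.290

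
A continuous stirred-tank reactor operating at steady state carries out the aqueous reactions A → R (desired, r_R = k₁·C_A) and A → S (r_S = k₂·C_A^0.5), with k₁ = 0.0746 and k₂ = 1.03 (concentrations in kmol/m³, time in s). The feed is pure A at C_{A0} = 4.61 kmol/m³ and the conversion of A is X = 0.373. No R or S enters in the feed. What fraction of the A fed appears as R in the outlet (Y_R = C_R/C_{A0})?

0.0409

Exit C_A = C_{A0}(1−X) = 4.61×0.627 = 2.890 kmol/m³.
In a CSTR the entire volume is at exit conditions, so r_R = 0.0746×2.890 = 0.2156 and r_S = 1.03×2.890^0.5 = 1.751.
Fraction of consumed A going to R: r_R/(r_R+r_S) = 0.1096.
C_R = 0.1096·C_{A0}·X = 0.1096×4.61×0.373 = 0.189 kmol/m³; Y_R = C_R/C_{A0} = 0.0409.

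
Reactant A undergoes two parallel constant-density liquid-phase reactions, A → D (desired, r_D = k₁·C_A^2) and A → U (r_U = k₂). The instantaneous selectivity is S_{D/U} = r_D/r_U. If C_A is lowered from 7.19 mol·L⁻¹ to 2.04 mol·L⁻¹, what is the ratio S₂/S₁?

S_{D/U} = (k₁/k₂)·C_A^2, so S₂/S₁ = (C_{A,2}/C_{A,1})^2.
= (2.04/7.19)^2 = (0.2837)^2 = 0.0805.
Selectivity toward D falls as C_A falls — high-concentration operation is favoured.

0.0805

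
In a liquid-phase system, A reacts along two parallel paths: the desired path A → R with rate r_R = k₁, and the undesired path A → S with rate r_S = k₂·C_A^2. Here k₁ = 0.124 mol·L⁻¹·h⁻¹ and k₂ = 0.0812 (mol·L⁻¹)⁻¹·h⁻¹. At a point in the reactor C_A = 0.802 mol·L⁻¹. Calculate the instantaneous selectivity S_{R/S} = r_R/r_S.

S_{R/S} = r_R/r_S = (k₁)/(k₂·C_A^2) = (k₁/k₂)·C_A^-2.
= (0.124) / (0.0812×0.8020^2) = 0.1240/0.05223 = 2.37.
The undesired path is higher order in A, so low C_A (CSTR or dilute feed) favours R.

2.37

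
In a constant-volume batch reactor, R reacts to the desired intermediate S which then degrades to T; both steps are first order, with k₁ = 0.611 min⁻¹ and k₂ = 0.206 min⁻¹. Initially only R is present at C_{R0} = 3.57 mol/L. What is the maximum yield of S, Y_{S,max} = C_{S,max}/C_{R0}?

0.575

Evaluating C_S at t_opt = ln(k₂/k₁)/(k₂−k₁) gives C_{S,max}/C_{R0} = (k₁/k₂)^[k₂/(k₂−k₁)].
= (0.611/0.206)^(0.206/(0.206−0.611)) = (2.966)^(-0.5086) = 0.5752.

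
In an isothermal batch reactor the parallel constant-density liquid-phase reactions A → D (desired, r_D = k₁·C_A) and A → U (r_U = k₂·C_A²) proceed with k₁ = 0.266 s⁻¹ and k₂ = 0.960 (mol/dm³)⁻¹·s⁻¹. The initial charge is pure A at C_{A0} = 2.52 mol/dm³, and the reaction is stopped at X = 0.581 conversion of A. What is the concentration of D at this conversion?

0.205 mol/dm³

C_A = C_{A0}(1−X) = 1.056 mol/dm³.
Along a PFR/batch, dC_D/dC_A = −r_D/(r_D+r_U) = −k₁/(k₁+k₂·C_A).
Integrating from C_{A0} to C_A: C_D = (0.266/0.960)·ln[(0.266+0.960·2.52)/(0.266+0.960·1.06)] = 0.2771·ln(2.685/1.280) = 0.2054 mol/dm³.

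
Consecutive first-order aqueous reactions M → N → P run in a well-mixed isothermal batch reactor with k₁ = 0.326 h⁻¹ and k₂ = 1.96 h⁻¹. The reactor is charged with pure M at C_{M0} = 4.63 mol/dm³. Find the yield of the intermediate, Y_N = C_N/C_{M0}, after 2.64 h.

The intermediate concentration in a first-order A→B→C sequence is C_N = k₁C_{M0}(e^(−k₁t) − e^(−k₂t))/(k₂−k₁).
e^(−k₁t) = e^(−0.326×2.64) = e^(−0.8606) = 0.4229; e^(−k₂t) = e^(−5.174) = 0.005660.
C_N = 0.326×4.63/(1.96−0.326) × (0.4229−0.005660) = 0.9237×0.4172 = 0.3854 mol/dm³.
Y_N = C_N/C_{M0} = 0.3854/4.63 = 0.0832.

0.0832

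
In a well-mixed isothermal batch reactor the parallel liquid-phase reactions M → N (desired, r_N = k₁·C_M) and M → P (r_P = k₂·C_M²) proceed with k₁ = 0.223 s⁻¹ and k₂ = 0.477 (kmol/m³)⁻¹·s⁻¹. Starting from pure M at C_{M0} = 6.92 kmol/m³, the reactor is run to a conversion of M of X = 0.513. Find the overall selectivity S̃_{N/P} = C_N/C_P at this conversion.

0.0944

C_M = C_{M0}(1−X) = 3.370 kmol/m³.
Along a PFR/batch, dC_N/dC_M = −r_N/(r_N+r_P) = −k₁/(k₁+k₂·C_M).
Integrating from C_{M0} to C_M: C_N = (0.223/0.477)·ln[(0.223+0.477·6.92)/(0.223+0.477·3.37)] = 0.4675·ln(3.524/1.831) = 0.3062 kmol/m³.
C_P = (C_{M0}−C_M)−C_N = 3.244 kmol/m³; S̃_{N/P} = 0.3062/3.244 = 0.0944.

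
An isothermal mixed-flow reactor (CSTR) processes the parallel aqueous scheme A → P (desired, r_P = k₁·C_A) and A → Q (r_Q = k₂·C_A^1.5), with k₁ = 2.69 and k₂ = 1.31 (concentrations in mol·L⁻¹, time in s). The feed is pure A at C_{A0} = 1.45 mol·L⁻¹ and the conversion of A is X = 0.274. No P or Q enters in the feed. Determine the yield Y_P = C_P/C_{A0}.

Exit C_A = C_{A0}(1−X) = 1.45×0.726 = 1.053 mol·L⁻¹.
In a CSTR the entire volume is at exit conditions, so r_P = 2.69×1.053 = 2.832 and r_Q = 1.31×1.053^1.5 = 1.415.
Fraction of consumed A going to P: r_P/(r_P+r_Q) = 0.6668.
C_P = 0.6668·C_{A0}·X = 0.6668×1.45×0.274 = 0.265 mol·L⁻¹; Y_P = C_P/C_{A0} = 0.183.

0.183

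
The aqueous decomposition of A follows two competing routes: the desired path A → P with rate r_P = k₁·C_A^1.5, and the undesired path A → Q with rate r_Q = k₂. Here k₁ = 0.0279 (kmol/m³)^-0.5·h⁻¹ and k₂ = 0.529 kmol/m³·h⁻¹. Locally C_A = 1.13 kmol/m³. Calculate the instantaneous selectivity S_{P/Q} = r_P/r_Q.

0.0634

S_{P/Q} = r_P/r_Q = (k₁·C_A^1.5)/(k₂) = (k₁/k₂)·C_A^1.5.
= (0.0279×1.130^1.5) / (0.529) = 0.03351/0.5290 = 0.0634.
Since the desired path is higher order in A, keeping C_A high (PFR or concentrated feed) favours P.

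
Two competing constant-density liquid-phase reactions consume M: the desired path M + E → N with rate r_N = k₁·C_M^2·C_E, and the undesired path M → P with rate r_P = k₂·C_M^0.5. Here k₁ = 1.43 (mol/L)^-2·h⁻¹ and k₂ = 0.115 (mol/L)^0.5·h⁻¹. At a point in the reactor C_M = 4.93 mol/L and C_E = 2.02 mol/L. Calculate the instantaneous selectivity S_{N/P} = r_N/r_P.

S_{N/P} = r_N/r_P = (k₁·C_M^2·C_E)/(k₂·C_M^0.5) = (k₁/k₂)·C_M^1.5·C_E.
= (1.43×4.930^2×2.020) / (0.115×4.930^0.5) = 70.21/0.2553 = 275.
Since the desired path is higher order in M, keeping C_M high (PFR or concentrated feed) favours N.

275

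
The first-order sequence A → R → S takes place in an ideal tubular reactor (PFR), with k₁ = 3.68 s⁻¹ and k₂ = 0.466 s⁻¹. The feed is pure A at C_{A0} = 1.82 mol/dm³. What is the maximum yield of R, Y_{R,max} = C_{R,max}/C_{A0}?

For a first-order series the maximum intermediate yield is C_{R,max}/C_{A0} = (k₁/k₂)^[k₂/(k₂−k₁)].
= (3.68/0.466)^(0.466/(0.466−3.68)) = (7.897)^(-0.1450) = 0.7411.

0.741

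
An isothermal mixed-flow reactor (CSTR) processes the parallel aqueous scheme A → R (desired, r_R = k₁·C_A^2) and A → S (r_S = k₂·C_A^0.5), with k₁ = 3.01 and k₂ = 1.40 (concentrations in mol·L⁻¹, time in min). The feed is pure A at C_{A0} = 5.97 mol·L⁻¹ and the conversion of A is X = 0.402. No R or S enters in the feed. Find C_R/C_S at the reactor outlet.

14.5

Exit C_A = C_{A0}(1−X) = 5.97×0.598 = 3.570 mol·L⁻¹.
In a CSTR the entire volume is at exit conditions, so r_R = 3.01×3.570^2 = 38.36 and r_S = 1.40×3.570^0.5 = 2.645.
Overall selectivity = C_R/C_S = r_Rτ/(r_Sτ) = r_R/r_S = 14.5.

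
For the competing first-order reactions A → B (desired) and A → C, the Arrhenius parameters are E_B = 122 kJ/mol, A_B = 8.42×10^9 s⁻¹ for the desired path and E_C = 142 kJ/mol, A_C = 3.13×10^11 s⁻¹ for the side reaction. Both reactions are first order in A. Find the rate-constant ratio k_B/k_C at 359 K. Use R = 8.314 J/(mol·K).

Since both paths have the same order in A, the concentration cancels and S_{B/C} = k_B/k_C = (A_B/A_C)·exp[(E_C−E_B)/(RT)].
(E_C−E_B)/(RT) = (142−122)×10³/(8.314×359) = 20000/2985 = 6.701.
k_B/k_C = (8.42×10^9/3.13×10^11)·exp(6.701) = 0.02690 × 813.0 = 21.9.
Since E_B < E_C, lowering the temperature improves selectivity toward B.

21.9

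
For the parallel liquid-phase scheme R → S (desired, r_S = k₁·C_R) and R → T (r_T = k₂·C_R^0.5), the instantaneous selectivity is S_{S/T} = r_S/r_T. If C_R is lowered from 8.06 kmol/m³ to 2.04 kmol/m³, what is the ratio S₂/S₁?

S_{S/T} = (k₁/k₂)·C_R^0.5, so S₂/S₁ = (C_{R,2}/C_{R,1})^0.5.
= (2.04/8.06)^0.5 = (0.2531)^0.5 = 0.503.

0.503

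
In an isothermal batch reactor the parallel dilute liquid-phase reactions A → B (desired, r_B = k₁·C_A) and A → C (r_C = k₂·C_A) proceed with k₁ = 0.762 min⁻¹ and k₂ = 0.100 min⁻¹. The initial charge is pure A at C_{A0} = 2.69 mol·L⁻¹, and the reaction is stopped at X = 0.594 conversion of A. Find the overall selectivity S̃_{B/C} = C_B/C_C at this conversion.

7.62

C_A = C_{A0}(1−X) = 1.092 mol·L⁻¹.
Both paths are first order in A, so the instantaneous fraction to B is constant: dC_B/d(−C_A) = k₁/(k₁+k₂) = 0.8840.
C_B = 0.8840·(C_{A0}−C_A) = 0.8840×1.598 = 1.41 mol·L⁻¹.
C_C = (C_{A0}−C_A)−C_B = 0.1854 mol·L⁻¹; S̃_{B/C} = 1.412/0.1854 = 7.62.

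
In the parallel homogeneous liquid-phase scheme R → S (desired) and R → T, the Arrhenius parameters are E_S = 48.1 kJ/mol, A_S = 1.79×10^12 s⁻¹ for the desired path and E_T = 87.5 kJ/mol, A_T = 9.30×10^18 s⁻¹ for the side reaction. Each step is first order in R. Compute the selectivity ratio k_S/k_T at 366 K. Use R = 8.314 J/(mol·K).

0.0808

Since both paths have the same order in R, the concentration cancels and S_{S/T} = k_S/k_T = (A_S/A_T)·exp[(E_T−E_S)/(RT)].
(E_T−E_S)/(RT) = (87.5−48.1)×10³/(8.314×366) = 39400/3043 = 12.95.
k_S/k_T = (1.79×10^12/9.30×10^18)·exp(12.95) = 1.925×10^-7 × 4.200×10^5 = 0.0808.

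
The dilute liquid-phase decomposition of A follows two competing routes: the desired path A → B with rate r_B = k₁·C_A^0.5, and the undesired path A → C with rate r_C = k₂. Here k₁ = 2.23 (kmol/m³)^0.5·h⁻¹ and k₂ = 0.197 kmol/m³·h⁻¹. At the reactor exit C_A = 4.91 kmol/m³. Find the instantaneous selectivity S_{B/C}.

S_{B/C} = r_B/r_C = (k₁·C_A^0.5)/(k₂) = (k₁/k₂)·C_A^0.5.
= (2.23×4.910^0.5) / (0.197) = 4.941/0.1970 = 25.1.
Since the desired path is higher order in A, keeping C_A high (PFR or concentrated feed) favours B.

25.1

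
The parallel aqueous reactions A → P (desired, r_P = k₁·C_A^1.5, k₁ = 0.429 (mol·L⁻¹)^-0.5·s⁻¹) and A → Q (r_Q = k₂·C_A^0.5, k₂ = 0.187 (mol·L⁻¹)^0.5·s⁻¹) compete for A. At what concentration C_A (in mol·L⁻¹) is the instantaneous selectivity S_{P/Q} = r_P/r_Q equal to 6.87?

2.99 mol·L⁻¹

S_{P/Q} = (k₁/k₂)·C_A ⇒ C_A = S·k₂/k₁.
= 6.87×0.187/0.429 = 2.99 mol·L⁻¹.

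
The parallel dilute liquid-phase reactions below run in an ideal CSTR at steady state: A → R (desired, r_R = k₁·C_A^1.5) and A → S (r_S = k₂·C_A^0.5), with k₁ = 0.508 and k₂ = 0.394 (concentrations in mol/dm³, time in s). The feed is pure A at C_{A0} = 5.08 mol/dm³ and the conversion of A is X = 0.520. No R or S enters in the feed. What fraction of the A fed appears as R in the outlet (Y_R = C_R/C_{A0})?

Exit C_A = C_{A0}(1−X) = 5.08×0.480 = 2.438 mol/dm³.
In a CSTR the entire volume is at exit conditions, so r_R = 0.508×2.438^1.5 = 1.934 and r_S = 0.394×2.438^0.5 = 0.6152.
Fraction of consumed A going to R: r_R/(r_R+r_S) = 0.7587.
C_R = 0.7587·C_{A0}·X = 0.7587×5.08×0.520 = 2.00 mol/dm³; Y_R = C_R/C_{A0} = 0.395.

0.395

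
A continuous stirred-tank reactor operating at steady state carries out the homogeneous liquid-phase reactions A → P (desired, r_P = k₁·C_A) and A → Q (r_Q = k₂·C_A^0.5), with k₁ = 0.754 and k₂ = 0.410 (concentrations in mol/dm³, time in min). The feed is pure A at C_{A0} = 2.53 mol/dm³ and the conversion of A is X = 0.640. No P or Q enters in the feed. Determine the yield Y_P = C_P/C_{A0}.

0.408

Exit C_A = C_{A0}(1−X) = 2.53×0.360 = 0.9108 mol/dm³.
Rates in a CSTR are evaluated at the outlet concentration: r_P = 0.754×0.9108 = 0.6867, r_Q = 0.410×0.9108^0.5 = 0.3913.
Fraction of consumed A going to P: r_P/(r_P+r_Q) = 0.6370.
C_P = 0.6370·C_{A0}·X = 0.6370×2.53×0.640 = 1.03 mol/dm³; Y_P = C_P/C_{A0} = 0.408.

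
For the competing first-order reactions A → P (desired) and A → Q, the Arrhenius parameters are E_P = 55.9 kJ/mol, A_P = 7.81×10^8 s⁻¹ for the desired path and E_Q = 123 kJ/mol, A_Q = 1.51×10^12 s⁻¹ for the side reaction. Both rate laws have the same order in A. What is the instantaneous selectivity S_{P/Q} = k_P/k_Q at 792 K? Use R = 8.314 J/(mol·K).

k_P/k_Q = (A_P/A_Q)·exp[−(E_P−E_Q)/(RT)] = (A_P/A_Q)·exp[(E_Q−E_P)/(RT)].
(E_Q−E_P)/(RT) = (123−55.9)×10³/(8.314×792) = 67100/6585 = 10.19.
k_P/k_Q = (7.81×10^8/1.51×10^12)·exp(10.19) = 5.172×10^-4 × 26644 = 13.8.
Since E_P < E_Q, lowering the temperature improves selectivity toward P.

13.8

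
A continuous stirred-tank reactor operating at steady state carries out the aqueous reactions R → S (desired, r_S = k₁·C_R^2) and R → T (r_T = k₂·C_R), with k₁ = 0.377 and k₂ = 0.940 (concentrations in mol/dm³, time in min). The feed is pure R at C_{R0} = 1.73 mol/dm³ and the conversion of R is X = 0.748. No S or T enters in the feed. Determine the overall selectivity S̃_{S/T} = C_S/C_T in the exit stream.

0.175

Exit C_R = C_{R0}(1−X) = 1.73×0.252 = 0.4360 mol/dm³.
A CSTR operates uniformly at the exit composition, giving r_S = 0.07165 and r_T = 0.4098 (each k·C_R^n at C_R = 0.4360).
Overall selectivity = C_S/C_T = r_Sτ/(r_Tτ) = r_S/r_T = 0.175.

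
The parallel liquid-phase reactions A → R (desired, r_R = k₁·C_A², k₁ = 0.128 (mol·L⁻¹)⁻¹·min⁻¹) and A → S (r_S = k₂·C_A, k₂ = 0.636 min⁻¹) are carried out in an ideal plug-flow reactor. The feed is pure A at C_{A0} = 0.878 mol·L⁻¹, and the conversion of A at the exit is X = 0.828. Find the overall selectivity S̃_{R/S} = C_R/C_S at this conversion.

0.102

C_A = C_{A0}(1−X) = 0.1510 mol·L⁻¹.
Along a PFR/batch, dC_S/dC_A = −r_S/(r_R+r_S) = −k₂/(k₂+k₁·C_A).
Integrating from C_{A0} to C_A: C_S = (0.636/0.128)·ln[(0.636+0.128·0.878)/(0.636+0.128·0.151)] = 4.969·ln(0.7484/0.6553) = 0.6597 mol·L⁻¹.
Then C_R = (C_{A0}−C_A) − C_S = 0.7270 − 0.6597 = 0.06725 mol·L⁻¹.
S̃_{R/S} = C_R/C_S = 0.06725/0.6597 = 0.102.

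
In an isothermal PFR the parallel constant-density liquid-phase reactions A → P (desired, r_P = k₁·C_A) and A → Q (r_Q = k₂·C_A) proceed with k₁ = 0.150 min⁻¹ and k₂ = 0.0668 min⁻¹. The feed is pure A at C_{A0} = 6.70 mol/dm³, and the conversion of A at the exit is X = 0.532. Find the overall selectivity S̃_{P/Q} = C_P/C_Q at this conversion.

C_A = C_{A0}(1−X) = 3.136 mol/dm³.
Both paths are first order in A, so the instantaneous fraction to P is constant: dC_P/d(−C_A) = k₁/(k₁+k₂) = 0.6919.
C_P = 0.6919·(C_{A0}−C_A) = 0.6919×3.564 = 2.47 mol/dm³.
C_Q = (C_{A0}−C_A)−C_P = 1.098 mol/dm³; S̃_{P/Q} = 2.466/1.098 = 2.25.

2.25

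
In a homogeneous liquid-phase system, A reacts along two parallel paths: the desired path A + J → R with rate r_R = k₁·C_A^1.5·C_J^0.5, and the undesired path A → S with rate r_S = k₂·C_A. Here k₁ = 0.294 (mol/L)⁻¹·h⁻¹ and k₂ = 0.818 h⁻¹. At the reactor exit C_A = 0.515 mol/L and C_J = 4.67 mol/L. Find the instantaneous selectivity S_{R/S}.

S_{R/S} = r_R/r_S = (k₁·C_A^1.5·C_J^0.5)/(k₂·C_A) = (k₁/k₂)·C_A^0.5·C_J^0.5.
= (0.294×0.5150^1.5×4.670^0.5) / (0.818×0.5150) = 0.2348/0.4213 = 0.557.

0.557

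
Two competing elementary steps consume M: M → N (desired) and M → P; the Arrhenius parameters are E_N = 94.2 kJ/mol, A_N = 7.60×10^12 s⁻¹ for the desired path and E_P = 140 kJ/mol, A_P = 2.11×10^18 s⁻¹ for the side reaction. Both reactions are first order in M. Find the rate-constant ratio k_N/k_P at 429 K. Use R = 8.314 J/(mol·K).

k_N/k_P = (A_N/A_P)·exp[−(E_N−E_P)/(RT)] = (A_N/A_P)·exp[(E_P−E_N)/(RT)].
(E_P−E_N)/(RT) = (140−94.2)×10³/(8.314×429) = 45800/3567 = 12.84.
k_N/k_P = (7.60×10^12/2.11×10^18)·exp(12.84) = 3.602×10^-6 × 3.774×10^5 = 1.36.

1.36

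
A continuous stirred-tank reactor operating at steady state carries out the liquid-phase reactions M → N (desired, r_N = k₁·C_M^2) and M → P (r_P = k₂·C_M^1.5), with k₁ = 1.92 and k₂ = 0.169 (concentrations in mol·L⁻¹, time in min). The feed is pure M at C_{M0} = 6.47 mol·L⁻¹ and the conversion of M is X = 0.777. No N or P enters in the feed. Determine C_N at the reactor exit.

Exit C_M = C_{M0}(1−X) = 6.47×0.223 = 1.443 mol·L⁻¹.
A CSTR operates uniformly at the exit composition, giving r_N = 3.997 and r_P = 0.2929 (each k·C_M^n at C_M = 1.443).
Fraction of consumed M going to N: r_N/(r_N+r_P) = 0.9317.
C_N = 0.9317·C_{M0}·X = 0.9317×6.47×0.777 = 4.68 mol·L⁻¹.

4.68 mol·L⁻¹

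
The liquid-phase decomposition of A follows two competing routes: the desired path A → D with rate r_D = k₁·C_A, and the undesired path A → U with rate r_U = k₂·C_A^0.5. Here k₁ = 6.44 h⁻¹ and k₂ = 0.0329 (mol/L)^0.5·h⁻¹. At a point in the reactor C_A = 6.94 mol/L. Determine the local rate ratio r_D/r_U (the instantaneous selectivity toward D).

516

S_{D/U} = r_D/r_U = (k₁·C_A)/(k₂·C_A^0.5) = (k₁/k₂)·C_A^0.5.
= (6.44×6.940) / (0.0329×6.940^0.5) = 44.69/0.08667 = 516.
Since the desired path is higher order in A, keeping C_A high (PFR or concentrated feed) favours D.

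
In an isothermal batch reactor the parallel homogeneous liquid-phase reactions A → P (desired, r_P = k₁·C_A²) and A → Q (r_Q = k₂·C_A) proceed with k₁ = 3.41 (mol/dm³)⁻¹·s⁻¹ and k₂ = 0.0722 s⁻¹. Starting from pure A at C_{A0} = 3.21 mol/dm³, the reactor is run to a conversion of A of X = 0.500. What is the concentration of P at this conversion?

1.59 mol/dm³

C_A = C_{A0}(1−X) = 1.605 mol/dm³.
Along a PFR/batch, dC_Q/dC_A = −r_Q/(r_P+r_Q) = −k₂/(k₂+k₁·C_A).
Integrating from C_{A0} to C_A: C_Q = (0.0722/3.41)·ln[(0.0722+3.41·3.21)/(0.0722+3.41·1.60)] = 0.02117·ln(11.02/5.545) = 0.01454 mol/dm³.
Then C_P = (C_{A0}−C_A) − C_Q = 1.605 − 0.01454 = 1.590 mol/dm³.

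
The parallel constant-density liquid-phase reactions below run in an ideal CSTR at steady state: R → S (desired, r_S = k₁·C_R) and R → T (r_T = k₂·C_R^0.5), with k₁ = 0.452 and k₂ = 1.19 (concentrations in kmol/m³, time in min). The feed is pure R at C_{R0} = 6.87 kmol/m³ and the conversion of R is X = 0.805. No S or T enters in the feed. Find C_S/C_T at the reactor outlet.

0.440

Exit C_R = C_{R0}(1−X) = 6.87×0.195 = 1.340 kmol/m³.
A CSTR operates uniformly at the exit composition, giving r_S = 0.6055 and r_T = 1.377 (each k·C_R^n at C_R = 1.340).
Overall selectivity = C_S/C_T = r_Sτ/(r_Tτ) = r_S/r_T = 0.440.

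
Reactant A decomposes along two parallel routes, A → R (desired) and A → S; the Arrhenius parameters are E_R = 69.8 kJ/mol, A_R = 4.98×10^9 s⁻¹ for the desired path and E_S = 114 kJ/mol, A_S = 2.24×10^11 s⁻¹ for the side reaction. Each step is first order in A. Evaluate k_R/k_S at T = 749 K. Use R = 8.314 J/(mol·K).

k_R/k_S = (A_R/A_S)·exp[−(E_R−E_S)/(RT)] = (A_R/A_S)·exp[(E_S−E_R)/(RT)].
(E_S−E_R)/(RT) = (114−69.8)×10³/(8.314×749) = 44200/6227 = 7.098.
k_R/k_S = (4.98×10^9/2.24×10^11)·exp(7.098) = 0.02223 × 1209 = 26.9.
Since E_R < E_S, lowering the temperature improves selectivity toward R.

26.9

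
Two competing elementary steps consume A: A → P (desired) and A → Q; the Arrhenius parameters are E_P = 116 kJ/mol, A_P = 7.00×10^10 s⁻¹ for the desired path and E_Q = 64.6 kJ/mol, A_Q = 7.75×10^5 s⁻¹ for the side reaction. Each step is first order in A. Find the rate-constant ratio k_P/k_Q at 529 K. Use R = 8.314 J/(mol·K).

With equal orders, S_{P/Q} = k_P/k_Q = (A_P/A_Q)·exp[(E_Q−E_P)/(RT)].
(E_Q−E_P)/(RT) = (64.6−116)×10³/(8.314×529) = -51400/4398 = -11.69.
k_P/k_Q = (7.00×10^10/7.75×10^5)·exp(-11.69) = 90323 × 8.404×10^-6 = 0.759.

0.759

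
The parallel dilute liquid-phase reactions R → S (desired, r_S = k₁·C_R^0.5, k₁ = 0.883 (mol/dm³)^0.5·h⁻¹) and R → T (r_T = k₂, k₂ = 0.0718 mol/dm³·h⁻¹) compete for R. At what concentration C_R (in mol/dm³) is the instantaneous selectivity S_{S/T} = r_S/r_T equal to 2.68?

S_{S/T} = (k₁/k₂)·C_R^0.5 ⇒ C_R = (S·k₂/k₁)^(2).
= (2.68×0.0718/0.883)^(2) = (0.2179)^(2) = 0.0475 mol/dm³.

0.0475 mol/dm³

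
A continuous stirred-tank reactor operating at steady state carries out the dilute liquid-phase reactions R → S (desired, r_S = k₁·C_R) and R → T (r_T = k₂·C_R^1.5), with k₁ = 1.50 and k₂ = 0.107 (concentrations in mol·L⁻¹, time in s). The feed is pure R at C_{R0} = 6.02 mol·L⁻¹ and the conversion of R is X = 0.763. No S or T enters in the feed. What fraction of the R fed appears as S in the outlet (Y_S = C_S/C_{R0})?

0.703

Exit C_R = C_{R0}(1−X) = 6.02×0.237 = 1.427 mol·L⁻¹.
In a CSTR the entire volume is at exit conditions, so r_S = 1.50×1.427 = 2.140 and r_T = 0.107×1.427^1.5 = 0.1823.
Fraction of consumed R going to S: r_S/(r_S+r_T) = 0.9215.
C_S = 0.9215·C_{R0}·X = 0.9215×6.02×0.763 = 4.23 mol·L⁻¹; Y_S = C_S/C_{R0} = 0.703.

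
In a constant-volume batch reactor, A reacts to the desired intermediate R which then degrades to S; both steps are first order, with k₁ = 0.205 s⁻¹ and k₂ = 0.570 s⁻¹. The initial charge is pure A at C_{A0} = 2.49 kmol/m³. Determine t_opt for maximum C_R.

For first-order series the maximum of C_R occurs at t_opt = ln(k₂/k₁)/(k₂−k₁).
= ln(0.570/0.205)/(0.570−0.205) = ln(2.780)/0.3650 = 1.023/0.3650 = 2.80 s.

2.80 s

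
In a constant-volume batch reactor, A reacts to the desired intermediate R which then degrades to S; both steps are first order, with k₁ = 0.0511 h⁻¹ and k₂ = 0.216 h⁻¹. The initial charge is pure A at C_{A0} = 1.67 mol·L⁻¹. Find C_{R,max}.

0.253 mol·L⁻¹

For a first-order series the maximum intermediate yield is C_{R,max}/C_{A0} = (k₁/k₂)^[k₂/(k₂−k₁)].
= (0.0511/0.216)^(0.216/(0.216−0.0511)) = (0.2366)^(1.310) = 0.1513.
C_{R,max} = 0.1513×1.67 = 0.253 mol·L⁻¹.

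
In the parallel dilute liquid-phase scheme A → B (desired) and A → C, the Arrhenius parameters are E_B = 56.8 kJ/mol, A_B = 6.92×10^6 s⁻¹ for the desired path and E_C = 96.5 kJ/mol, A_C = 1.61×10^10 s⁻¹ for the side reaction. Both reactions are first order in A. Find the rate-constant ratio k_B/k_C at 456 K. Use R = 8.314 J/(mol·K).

15.2

With equal orders, S_{B/C} = k_B/k_C = (A_B/A_C)·exp[(E_C−E_B)/(RT)].
(E_C−E_B)/(RT) = (96.5−56.8)×10³/(8.314×456) = 39700/3791 = 10.47.
k_B/k_C = (6.92×10^6/1.61×10^10)·exp(10.47) = 4.298×10^-4 × 35301 = 15.2.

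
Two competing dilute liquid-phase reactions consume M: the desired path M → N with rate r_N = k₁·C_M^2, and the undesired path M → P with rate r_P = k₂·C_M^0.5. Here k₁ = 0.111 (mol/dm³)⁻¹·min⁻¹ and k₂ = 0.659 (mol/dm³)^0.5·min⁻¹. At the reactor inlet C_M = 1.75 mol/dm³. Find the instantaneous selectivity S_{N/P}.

0.390

S_{N/P} = r_N/r_P = (k₁·C_M^2)/(k₂·C_M^0.5) = (k₁/k₂)·C_M^1.5.
= (0.111×1.750^2) / (0.659×1.750^0.5) = 0.3399/0.8718 = 0.390.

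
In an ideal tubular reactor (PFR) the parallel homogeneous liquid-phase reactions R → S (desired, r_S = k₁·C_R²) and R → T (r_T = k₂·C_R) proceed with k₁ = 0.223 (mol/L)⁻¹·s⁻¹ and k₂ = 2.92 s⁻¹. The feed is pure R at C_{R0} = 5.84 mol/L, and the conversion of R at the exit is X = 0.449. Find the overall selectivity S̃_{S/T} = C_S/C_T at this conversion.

0.343

C_R = C_{R0}(1−X) = 3.218 mol/L.
Along a PFR/batch, dC_T/dC_R = −r_T/(r_S+r_T) = −k₂/(k₂+k₁·C_R).
Integrating from C_{R0} to C_R: C_T = (2.92/0.223)·ln[(2.92+0.223·5.84)/(2.92+0.223·3.22)] = 13.09·ln(4.222/3.638) = 1.952 mol/L.
Then C_S = (C_{R0}−C_R) − C_T = 2.622 − 1.952 = 0.6703 mol/L.
S̃_{S/T} = C_S/C_T = 0.6703/1.952 = 0.343.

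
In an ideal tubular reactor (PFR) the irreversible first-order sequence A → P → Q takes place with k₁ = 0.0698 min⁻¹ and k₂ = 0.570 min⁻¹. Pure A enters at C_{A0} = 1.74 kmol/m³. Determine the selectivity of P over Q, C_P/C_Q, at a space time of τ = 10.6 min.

0.145

Solving the coupled first-order balances gives C_P(τ) = [k₁/(k₂−k₁)]·C_{A0}·(e^(−k₁τ) − e^(−k₂τ)).
e^(−k₁τ) = e^(−0.0698×10.6) = e^(−0.7399) = 0.4772; e^(−k₂τ) = e^(−6.042) = 0.002377.
C_P = 0.0698×1.74/(0.570−0.0698) × (0.4772−0.002377) = 0.2428×0.4748 = 0.1153 kmol/m³.
C_A = C_{A0}e^(−k₁τ) = 0.8303 kmol/m³, so C_Q = C_{A0}−C_A−C_P = 0.7944 kmol/m³; C_P/C_Q = 0.145.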